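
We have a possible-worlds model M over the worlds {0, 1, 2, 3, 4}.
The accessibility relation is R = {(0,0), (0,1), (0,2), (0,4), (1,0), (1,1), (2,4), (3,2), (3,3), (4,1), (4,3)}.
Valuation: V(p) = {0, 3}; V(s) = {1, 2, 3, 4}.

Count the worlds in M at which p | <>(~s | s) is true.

5

Let φ = p | <>(~s | s). Evaluate φ at each world:
  0 (successors {0, 1, 2, 4}): φ is true.
  1 (successors {0, 1}): φ is true.
  2 (successors {4}): φ is true.
  3 (successors {2, 3}): φ is true.
  4 (successors {1, 3}): φ is true.
For instance, at 0:
  At 0: p is true, <>(~s | s) is true, so p | <>(~s | s) is true.
    At 0: <>(~s | s) requires ~s | s at some successor in {0, 1, 2, 4}.
      ~s | s holds at 0, so <>(~s | s) is true at 0.
Satisfying worlds: {0, 1, 2, 3, 4}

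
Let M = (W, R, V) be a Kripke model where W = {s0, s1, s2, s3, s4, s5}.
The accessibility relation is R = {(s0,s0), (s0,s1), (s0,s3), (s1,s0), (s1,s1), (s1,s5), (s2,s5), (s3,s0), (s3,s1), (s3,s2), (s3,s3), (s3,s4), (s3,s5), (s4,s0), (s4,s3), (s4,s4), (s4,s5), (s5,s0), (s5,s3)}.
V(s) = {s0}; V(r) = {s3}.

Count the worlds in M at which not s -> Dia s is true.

5

Let φ = not s -> Dia s. Evaluate φ at each world:
  s0 (successors {s0, s1, s3}): φ is true.
  s1 (successors {s0, s1, s5}): φ is true.
  s2 (successors {s5}): φ is false.
  s3 (successors {s0, s1, s2, s3, s4, s5}): φ is true.
  s4 (successors {s0, s3, s4, s5}): φ is true.
  s5 (successors {s0, s3}): φ is true.
For instance, at s4:
  At s4: not s is true, Dia s is true, so not s -> Dia s is true.
    At s4: Dia s requires s at some successor in {s0, s3, s4, s5}.
      s holds at s0, so Dia s is true at s4.
Satisfying worlds: {s0, s1, s3, s4, s5}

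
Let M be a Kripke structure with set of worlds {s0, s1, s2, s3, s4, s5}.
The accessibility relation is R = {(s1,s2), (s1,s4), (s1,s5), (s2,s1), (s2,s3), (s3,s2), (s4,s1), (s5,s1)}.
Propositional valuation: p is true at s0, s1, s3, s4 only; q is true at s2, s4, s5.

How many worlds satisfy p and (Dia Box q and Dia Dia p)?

1

Recall that Box ψ holds at a world iff ψ holds at every accessible world, and Dia ψ holds iff ψ holds at some accessible world.
Let φ = p and (Dia Box q and Dia Dia p). Evaluate φ at each world:
  s0 (successors ∅): φ is false.
  s1 (successors {s2, s4, s5}): φ is false.
  s2 (successors {s1, s3}): φ is false.
  s3 (successors {s2}): φ is false.
  s4 (successors {s1}): φ is true.
  s5 (successors {s1}): φ is false.
For instance, at s2:
  At s2: p is false, Dia Box q and Dia Dia p is true, so p and (Dia Box q and Dia Dia p) is false.
    At s2: Dia Box q is true, Dia Dia p is true, so Dia Box q and Dia Dia p is true.
      At s2: Dia Box q requires Box q at some successor in {s1, s3}.
        Box q holds at s1, so Dia Box q is true at s2.
      At s2: Dia Dia p requires Dia p at some successor in {s1, s3}.
        Dia p holds at s1, so Dia Dia p is true at s2.
Satisfying worlds: {s4}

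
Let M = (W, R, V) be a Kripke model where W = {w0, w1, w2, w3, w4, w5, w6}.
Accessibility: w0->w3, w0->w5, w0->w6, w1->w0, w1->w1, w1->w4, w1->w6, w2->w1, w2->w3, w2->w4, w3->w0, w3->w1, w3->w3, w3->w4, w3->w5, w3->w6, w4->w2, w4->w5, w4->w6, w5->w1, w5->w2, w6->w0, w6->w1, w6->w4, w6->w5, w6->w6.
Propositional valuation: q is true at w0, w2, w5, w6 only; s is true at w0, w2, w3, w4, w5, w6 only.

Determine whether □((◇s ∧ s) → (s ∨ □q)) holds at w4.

Yes

Recall that □ψ holds at a world iff ψ holds at every accessible world, and ◇ψ holds iff ψ holds at some accessible world.
At w4: □((◇s ∧ s) → (s ∨ □q)) requires (◇s ∧ s) → (s ∨ □q) at every successor {w2, w5, w6}.
    At w2: ◇s ∧ s is true, s ∨ □q is true, so (◇s ∧ s) → (s ∨ □q) is true.
      At w2: ◇s is true, s is true, so ◇s ∧ s is true.
      At w2: s is true, □q is false, so s ∨ □q is true.
    At w5: ◇s ∧ s is true, s ∨ □q is true, so (◇s ∧ s) → (s ∨ □q) is true.
      At w5: ◇s is true, s is true, so ◇s ∧ s is true.
      At w5: s is true, □q is false, so s ∨ □q is true.
    At w6: ◇s ∧ s is true, s ∨ □q is true, so (◇s ∧ s) → (s ∨ □q) is true.
      At w6: ◇s is true, s is true, so ◇s ∧ s is true.
      At w6: s is true, □q is false, so s ∨ □q is true.
So □((◇s ∧ s) → (s ∨ □q)) is true at w4.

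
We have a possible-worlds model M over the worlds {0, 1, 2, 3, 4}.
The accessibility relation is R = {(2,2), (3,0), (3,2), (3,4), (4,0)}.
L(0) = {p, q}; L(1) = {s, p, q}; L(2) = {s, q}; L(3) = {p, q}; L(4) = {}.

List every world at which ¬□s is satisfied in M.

3, 4

Let φ = ¬□s. Evaluate φ at each world:
  0 (successors ∅): φ is false.
  1 (successors ∅): φ is false.
  2 (successors {2}): φ is false.
  3 (successors {0, 2, 4}): φ is true.
  4 (successors {0}): φ is true.
For instance, at 2:
  At 2: □s is true, so ¬□s is false.
    At 2: □s requires s at every successor {2}.
      At 2: s is true.
    So □s is true at 2.
Satisfying worlds: {3, 4}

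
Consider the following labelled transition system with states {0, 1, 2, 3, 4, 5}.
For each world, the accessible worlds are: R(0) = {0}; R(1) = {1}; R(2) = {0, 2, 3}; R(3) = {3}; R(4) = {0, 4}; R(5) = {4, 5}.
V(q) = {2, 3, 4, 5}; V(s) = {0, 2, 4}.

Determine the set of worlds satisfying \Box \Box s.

0, 4

Let φ = \Box \Box s. Evaluate φ at each world:
  0 (successors {0}): φ is true.
  1 (successors {1}): φ is false.
  2 (successors {0, 2, 3}): φ is false.
  3 (successors {3}): φ is false.
  4 (successors {0, 4}): φ is true.
  5 (successors {4, 5}): φ is false.
For instance, at 4:
  At 4: \Box \Box s requires \Box s at every successor {0, 4}.
      At 0: \Box s requires s at every successor {0}.
        At 0: s is true.
      So \Box s is true at 0.
      At 4: \Box s requires s at every successor {0, 4}.
        At 0: s is true.
        At 4: s is true.
      So \Box s is true at 4.
  So \Box \Box s is true at 4.
Satisfying worlds: {0, 4}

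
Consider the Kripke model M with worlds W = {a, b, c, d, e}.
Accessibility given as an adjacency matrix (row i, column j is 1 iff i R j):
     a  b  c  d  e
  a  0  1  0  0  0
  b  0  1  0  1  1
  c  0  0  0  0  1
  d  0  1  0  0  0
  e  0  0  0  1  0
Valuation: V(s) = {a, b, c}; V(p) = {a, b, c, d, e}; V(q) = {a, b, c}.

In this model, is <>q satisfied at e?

At e: <>q requires q at some successor in {d}.
  At d: q is false.
So <>q is false at e.

No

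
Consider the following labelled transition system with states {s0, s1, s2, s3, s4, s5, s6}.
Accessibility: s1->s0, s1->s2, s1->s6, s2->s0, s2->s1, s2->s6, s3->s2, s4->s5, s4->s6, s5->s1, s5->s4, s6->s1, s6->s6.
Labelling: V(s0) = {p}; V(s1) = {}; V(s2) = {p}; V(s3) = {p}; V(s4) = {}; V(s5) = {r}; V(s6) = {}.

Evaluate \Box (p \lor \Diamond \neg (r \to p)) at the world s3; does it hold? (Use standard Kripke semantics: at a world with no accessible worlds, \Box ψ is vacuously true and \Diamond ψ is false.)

At s3: \Box (p \lor \Diamond \neg (r \to p)) requires p \lor \Diamond \neg (r \to p) at every successor {s2}.
    At s2: p is true, \Diamond \neg (r \to p) is false, so p \lor \Diamond \neg (r \to p) is true.
      At s2: \Diamond \neg (r \to p) requires \neg (r \to p) at some successor in {s0, s1, s6}.
        At s0: \neg (r \to p) is false.
        At s1: \neg (r \to p) is false.
        At s6: \neg (r \to p) is false.
      So \Diamond \neg (r \to p) is false at s2.
So \Box (p \lor \Diamond \neg (r \to p)) is true at s3.

Yes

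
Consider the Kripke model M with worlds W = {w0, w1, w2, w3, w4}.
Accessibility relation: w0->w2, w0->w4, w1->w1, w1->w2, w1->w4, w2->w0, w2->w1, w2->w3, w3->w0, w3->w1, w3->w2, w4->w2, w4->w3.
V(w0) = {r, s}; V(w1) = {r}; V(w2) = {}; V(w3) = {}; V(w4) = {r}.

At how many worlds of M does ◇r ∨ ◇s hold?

4

Let φ = ◇r ∨ ◇s. Evaluate φ at each world:
  w0 (successors {w2, w4}): φ is true.
  w1 (successors {w1, w2, w4}): φ is true.
  w2 (successors {w0, w1, w3}): φ is true.
  w3 (successors {w0, w1, w2}): φ is true.
  w4 (successors {w2, w3}): φ is false.
For instance, at w3:
  At w3: ◇r is true, ◇s is true, so ◇r ∨ ◇s is true.
    At w3: ◇r requires r at some successor in {w0, w1, w2}.
      r holds at w0, so ◇r is true at w3.
    At w3: ◇s requires s at some successor in {w0, w1, w2}.
      s holds at w0, so ◇s is true at w3.
Satisfying worlds: {w0, w1, w2, w3}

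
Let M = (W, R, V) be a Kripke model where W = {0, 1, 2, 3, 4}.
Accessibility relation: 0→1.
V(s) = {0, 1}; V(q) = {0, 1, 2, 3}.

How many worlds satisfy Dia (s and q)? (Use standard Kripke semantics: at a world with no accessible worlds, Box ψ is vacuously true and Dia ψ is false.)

Let φ = Dia (s and q). Evaluate φ at each world:
  0 (successors {1}): φ is true.
  1 (successors ∅): φ is false.
  2 (successors ∅): φ is false.
  3 (successors ∅): φ is false.
  4 (successors ∅): φ is false.
For instance, at 0:
  At 0: Dia (s and q) requires s and q at some successor in {1}.
    s and q holds at 1, so Dia (s and q) is true at 0.
Satisfying worlds: {0}

1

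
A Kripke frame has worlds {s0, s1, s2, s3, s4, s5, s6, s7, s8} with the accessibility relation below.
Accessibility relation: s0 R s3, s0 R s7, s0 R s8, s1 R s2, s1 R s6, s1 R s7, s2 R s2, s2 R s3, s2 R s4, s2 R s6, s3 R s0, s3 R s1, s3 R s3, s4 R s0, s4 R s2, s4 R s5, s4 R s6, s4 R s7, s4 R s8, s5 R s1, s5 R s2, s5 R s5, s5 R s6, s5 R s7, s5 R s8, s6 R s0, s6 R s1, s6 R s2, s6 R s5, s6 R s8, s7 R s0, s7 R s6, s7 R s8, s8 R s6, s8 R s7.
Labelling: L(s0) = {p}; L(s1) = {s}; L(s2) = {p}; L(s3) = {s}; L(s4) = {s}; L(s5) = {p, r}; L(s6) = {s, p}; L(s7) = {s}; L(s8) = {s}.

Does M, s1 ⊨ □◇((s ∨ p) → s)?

Yes

At s1: □◇((s ∨ p) → s) requires ◇((s ∨ p) → s) at every successor {s2, s6, s7}.
    At s2: ◇((s ∨ p) → s) requires (s ∨ p) → s at some successor in {s2, s3, s4, s6}.
      (s ∨ p) → s holds at s3, so ◇((s ∨ p) → s) is true at s2.
    At s6: ◇((s ∨ p) → s) requires (s ∨ p) → s at some successor in {s0, s1, s2, s5, s8}.
      (s ∨ p) → s holds at s1, so ◇((s ∨ p) → s) is true at s6.
    At s7: ◇((s ∨ p) → s) requires (s ∨ p) → s at some successor in {s0, s6, s8}.
      (s ∨ p) → s holds at s6, so ◇((s ∨ p) → s) is true at s7.
So □◇((s ∨ p) → s) is true at s1.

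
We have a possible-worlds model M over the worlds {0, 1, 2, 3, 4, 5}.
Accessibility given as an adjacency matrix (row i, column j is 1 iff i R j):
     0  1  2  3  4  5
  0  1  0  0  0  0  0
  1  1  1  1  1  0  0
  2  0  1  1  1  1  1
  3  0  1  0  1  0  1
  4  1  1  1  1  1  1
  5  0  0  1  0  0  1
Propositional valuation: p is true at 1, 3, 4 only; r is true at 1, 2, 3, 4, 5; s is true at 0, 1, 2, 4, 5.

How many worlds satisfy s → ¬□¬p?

4

Let φ = s → ¬□¬p. Evaluate φ at each world:
  0 (successors {0}): φ is false.
  1 (successors {0, 1, 2, 3}): φ is true.
  2 (successors {1, 2, 3, 4, 5}): φ is true.
  3 (successors {1, 3, 5}): φ is true.
  4 (successors {0, 1, 2, 3, 4, 5}): φ is true.
  5 (successors {2, 5}): φ is false.
For instance, at 3:
  At 3: s is false, ¬□¬p is true, so s → ¬□¬p is true.
    At 3: □¬p is false, so ¬□¬p is true.
      At 3: □¬p requires ¬p at every successor {1, 3, 5}.
        ¬p fails at 1, so □¬p is false at 3.
Satisfying worlds: {1, 2, 3, 4}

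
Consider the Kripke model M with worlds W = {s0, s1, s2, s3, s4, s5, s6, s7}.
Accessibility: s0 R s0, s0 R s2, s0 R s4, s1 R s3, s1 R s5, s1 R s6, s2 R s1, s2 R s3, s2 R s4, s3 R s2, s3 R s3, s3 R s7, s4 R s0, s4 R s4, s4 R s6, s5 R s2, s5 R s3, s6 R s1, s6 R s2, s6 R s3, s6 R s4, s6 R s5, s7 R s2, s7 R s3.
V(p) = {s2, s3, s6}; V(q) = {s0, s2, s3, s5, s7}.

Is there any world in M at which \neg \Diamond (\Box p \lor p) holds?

No

Let φ = \neg \Diamond (\Box p \lor p). Evaluate φ at each world:
  s0 (successors {s0, s2, s4}): φ is false.
  s1 (successors {s3, s5, s6}): φ is false.
  s2 (successors {s1, s3, s4}): φ is false.
  s3 (successors {s2, s3, s7}): φ is false.
  s4 (successors {s0, s4, s6}): φ is false.
  s5 (successors {s2, s3}): φ is false.
  s6 (successors {s1, s2, s3, s4, s5}): φ is false.
  s7 (successors {s2, s3}): φ is false.
For instance, at s0:
  At s0: \Diamond (\Box p \lor p) is true, so \neg \Diamond (\Box p \lor p) is false.
    At s0: \Diamond (\Box p \lor p) requires \Box p \lor p at some successor in {s0, s2, s4}.
      \Box p \lor p holds at s2, so \Diamond (\Box p \lor p) is true at s0.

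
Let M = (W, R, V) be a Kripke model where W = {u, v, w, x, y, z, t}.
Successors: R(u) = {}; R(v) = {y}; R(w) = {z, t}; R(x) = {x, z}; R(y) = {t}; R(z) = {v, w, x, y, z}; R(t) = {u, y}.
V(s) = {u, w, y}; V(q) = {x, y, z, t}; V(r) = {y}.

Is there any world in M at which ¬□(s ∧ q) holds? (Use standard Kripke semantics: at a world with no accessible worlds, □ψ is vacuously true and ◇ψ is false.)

Yes

Recall that □ψ holds at a world iff ψ holds at every accessible world, and ◇ψ holds iff ψ holds at some accessible world.
Let φ = ¬□(s ∧ q). Evaluate φ at each world:
  u (successors ∅): φ is false.
  v (successors {y}): φ is false.
  w (successors {z, t}): φ is true.
  x (successors {x, z}): φ is true.
  y (successors {t}): φ is true.
  z (successors {v, w, x, y, z}): φ is true.
  t (successors {u, y}): φ is true.
Detail at w (witness):
  At w: □(s ∧ q) is false, so ¬□(s ∧ q) is true.
    At w: □(s ∧ q) requires s ∧ q at every successor {z, t}.
      s ∧ q fails at z, so □(s ∧ q) is false at w.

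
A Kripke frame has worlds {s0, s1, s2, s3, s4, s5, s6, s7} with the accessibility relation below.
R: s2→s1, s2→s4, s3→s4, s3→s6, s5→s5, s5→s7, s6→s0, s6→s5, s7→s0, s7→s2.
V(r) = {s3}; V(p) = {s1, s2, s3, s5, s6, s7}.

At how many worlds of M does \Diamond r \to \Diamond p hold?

8

Let φ = \Diamond r \to \Diamond p. Evaluate φ at each world:
  s0 (successors ∅): φ is true.
  s1 (successors ∅): φ is true.
  s2 (successors {s1, s4}): φ is true.
  s3 (successors {s4, s6}): φ is true.
  s4 (successors ∅): φ is true.
  s5 (successors {s5, s7}): φ is true.
  s6 (successors {s0, s5}): φ is true.
  s7 (successors {s0, s2}): φ is true.
For instance, at s6:
  At s6: \Diamond r is false, \Diamond p is true, so \Diamond r \to \Diamond p is true.
    At s6: \Diamond r requires r at some successor in {s0, s5}.
      At s0: r is false.
      At s5: r is false.
    So \Diamond r is false at s6.
    At s6: \Diamond p requires p at some successor in {s0, s5}.
      p holds at s5, so \Diamond p is true at s6.
Satisfying worlds: {s0, s1, s2, s3, s4, s5, s6, s7}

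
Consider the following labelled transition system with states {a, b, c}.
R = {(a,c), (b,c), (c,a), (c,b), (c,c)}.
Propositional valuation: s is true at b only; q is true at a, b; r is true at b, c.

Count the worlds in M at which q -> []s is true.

1

Recall that []ψ holds at a world iff ψ holds at every accessible world, and <>ψ holds iff ψ holds at some accessible world.
Let φ = q -> []s. Evaluate φ at each world:
  a (successors {c}): φ is false.
  b (successors {c}): φ is false.
  c (successors {a, b, c}): φ is true.
For instance, at b:
  At b: q is true, []s is false, so q -> []s is false.
    At b: []s requires s at every successor {c}.
      s fails at c, so []s is false at b.
Satisfying worlds: {c}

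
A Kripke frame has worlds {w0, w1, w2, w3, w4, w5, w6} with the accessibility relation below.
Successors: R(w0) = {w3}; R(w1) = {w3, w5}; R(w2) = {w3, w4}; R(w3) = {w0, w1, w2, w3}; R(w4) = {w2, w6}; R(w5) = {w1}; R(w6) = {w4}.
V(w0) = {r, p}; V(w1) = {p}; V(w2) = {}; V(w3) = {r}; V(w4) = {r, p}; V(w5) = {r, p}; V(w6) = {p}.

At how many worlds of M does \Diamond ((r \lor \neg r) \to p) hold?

6

Let φ = \Diamond ((r \lor \neg r) \to p). Evaluate φ at each world:
  w0 (successors {w3}): φ is false.
  w1 (successors {w3, w5}): φ is true.
  w2 (successors {w3, w4}): φ is true.
  w3 (successors {w0, w1, w2, w3}): φ is true.
  w4 (successors {w2, w6}): φ is true.
  w5 (successors {w1}): φ is true.
  w6 (successors {w4}): φ is true.
For instance, at w2:
  At w2: \Diamond ((r \lor \neg r) \to p) requires (r \lor \neg r) \to p at some successor in {w3, w4}.
    (r \lor \neg r) \to p holds at w4, so \Diamond ((r \lor \neg r) \to p) is true at w2.
Satisfying worlds: {w1, w2, w3, w4, w5, w6}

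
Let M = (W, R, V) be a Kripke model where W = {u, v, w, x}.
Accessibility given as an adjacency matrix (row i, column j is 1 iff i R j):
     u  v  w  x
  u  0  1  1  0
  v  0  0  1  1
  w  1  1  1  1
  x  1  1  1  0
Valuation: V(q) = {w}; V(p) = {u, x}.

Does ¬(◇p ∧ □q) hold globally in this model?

Yes

Let φ = ¬(◇p ∧ □q). Evaluate φ at each world:
  u (successors {v, w}): φ is true.
  v (successors {w, x}): φ is true.
  w (successors {u, v, w, x}): φ is true.
  x (successors {u, v, w}): φ is true.
For instance, at v:
  At v: ◇p ∧ □q is false, so ¬(◇p ∧ □q) is true.
    At v: ◇p is true, □q is false, so ◇p ∧ □q is false.
      At v: ◇p requires p at some successor in {w, x}.
        p holds at x, so ◇p is true at v.
      At v: □q requires q at every successor {w, x}.
        q fails at x, so □q is false at v.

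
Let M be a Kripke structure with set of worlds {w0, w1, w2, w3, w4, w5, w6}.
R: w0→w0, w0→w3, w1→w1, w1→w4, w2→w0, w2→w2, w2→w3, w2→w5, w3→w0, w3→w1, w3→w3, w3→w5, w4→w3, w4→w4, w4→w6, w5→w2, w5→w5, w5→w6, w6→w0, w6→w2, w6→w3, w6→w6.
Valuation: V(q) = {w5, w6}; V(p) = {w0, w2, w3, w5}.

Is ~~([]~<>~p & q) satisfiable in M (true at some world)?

Let φ = ~~([]~<>~p & q). Evaluate φ at each world:
  w0 (successors {w0, w3}): φ is false.
  w1 (successors {w1, w4}): φ is false.
  w2 (successors {w0, w2, w3, w5}): φ is false.
  w3 (successors {w0, w1, w3, w5}): φ is false.
  w4 (successors {w3, w4, w6}): φ is false.
  w5 (successors {w2, w5, w6}): φ is false.
  w6 (successors {w0, w2, w3, w6}): φ is false.
For instance, at w4:
  At w4: ~([]~<>~p & q) is true, so ~~([]~<>~p & q) is false.
    At w4: []~<>~p & q is false, so ~([]~<>~p & q) is true.
      At w4: []~<>~p is false, q is false, so []~<>~p & q is false.

No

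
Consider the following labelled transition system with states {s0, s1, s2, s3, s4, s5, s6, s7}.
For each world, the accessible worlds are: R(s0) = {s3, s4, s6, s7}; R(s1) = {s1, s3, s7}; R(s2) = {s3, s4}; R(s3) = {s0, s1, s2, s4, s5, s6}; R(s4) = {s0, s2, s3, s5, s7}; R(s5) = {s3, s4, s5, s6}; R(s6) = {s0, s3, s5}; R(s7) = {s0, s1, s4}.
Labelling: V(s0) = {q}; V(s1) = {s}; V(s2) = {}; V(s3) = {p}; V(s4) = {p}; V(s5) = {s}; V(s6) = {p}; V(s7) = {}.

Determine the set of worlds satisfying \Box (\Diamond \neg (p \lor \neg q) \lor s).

s0, s1, s2, s5

Let φ = \Box (\Diamond \neg (p \lor \neg q) \lor s). Evaluate φ at each world:
  s0 (successors {s3, s4, s6, s7}): φ is true.
  s1 (successors {s1, s3, s7}): φ is true.
  s2 (successors {s3, s4}): φ is true.
  s3 (successors {s0, s1, s2, s4, s5, s6}): φ is false.
  s4 (successors {s0, s2, s3, s5, s7}): φ is false.
  s5 (successors {s3, s4, s5, s6}): φ is true.
  s6 (successors {s0, s3, s5}): φ is false.
  s7 (successors {s0, s1, s4}): φ is false.
For instance, at s7:
  At s7: \Box (\Diamond \neg (p \lor \neg q) \lor s) requires \Diamond \neg (p \lor \neg q) \lor s at every successor {s0, s1, s4}.
    \Diamond \neg (p \lor \neg q) \lor s fails at s0, so \Box (\Diamond \neg (p \lor \neg q) \lor s) is false at s7.
      At s0: \Diamond \neg (p \lor \neg q) is false, s is false, so \Diamond \neg (p \lor \neg q) \lor s is false.
Satisfying worlds: {s0, s1, s2, s5}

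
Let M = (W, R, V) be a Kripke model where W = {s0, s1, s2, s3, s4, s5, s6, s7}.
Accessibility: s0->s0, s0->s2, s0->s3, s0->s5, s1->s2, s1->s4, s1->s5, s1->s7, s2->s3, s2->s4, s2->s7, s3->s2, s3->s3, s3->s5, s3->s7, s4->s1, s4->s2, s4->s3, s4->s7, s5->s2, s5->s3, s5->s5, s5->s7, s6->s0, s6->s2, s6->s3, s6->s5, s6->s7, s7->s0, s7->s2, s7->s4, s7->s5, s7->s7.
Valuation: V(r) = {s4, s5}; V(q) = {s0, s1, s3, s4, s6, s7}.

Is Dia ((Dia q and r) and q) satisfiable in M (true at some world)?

Yes

Let φ = Dia ((Dia q and r) and q). Evaluate φ at each world:
  s0 (successors {s0, s2, s3, s5}): φ is false.
  s1 (successors {s2, s4, s5, s7}): φ is true.
  s2 (successors {s3, s4, s7}): φ is true.
  s3 (successors {s2, s3, s5, s7}): φ is false.
  s4 (successors {s1, s2, s3, s7}): φ is false.
  s5 (successors {s2, s3, s5, s7}): φ is false.
  s6 (successors {s0, s2, s3, s5, s7}): φ is false.
  s7 (successors {s0, s2, s4, s5, s7}): φ is true.
Detail at s1 (witness):
  At s1: Dia ((Dia q and r) and q) requires (Dia q and r) and q at some successor in {s2, s4, s5, s7}.
    (Dia q and r) and q holds at s4, so Dia ((Dia q and r) and q) is true at s1.
      At s4: Dia q and r is true, q is true, so (Dia q and r) and q is true.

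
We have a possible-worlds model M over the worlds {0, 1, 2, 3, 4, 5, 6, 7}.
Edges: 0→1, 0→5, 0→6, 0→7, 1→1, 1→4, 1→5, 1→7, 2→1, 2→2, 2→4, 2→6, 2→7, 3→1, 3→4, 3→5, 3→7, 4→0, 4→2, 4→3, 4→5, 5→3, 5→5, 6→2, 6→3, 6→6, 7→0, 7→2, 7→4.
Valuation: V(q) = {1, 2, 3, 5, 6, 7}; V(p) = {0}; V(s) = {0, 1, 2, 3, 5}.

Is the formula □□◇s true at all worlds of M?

Let φ = □□◇s. Evaluate φ at each world:
  0 (successors {1, 5, 6, 7}): φ is true.
  1 (successors {1, 4, 5, 7}): φ is true.
  2 (successors {1, 2, 4, 6, 7}): φ is true.
  3 (successors {1, 4, 5, 7}): φ is true.
  4 (successors {0, 2, 3, 5}): φ is true.
  5 (successors {3, 5}): φ is true.
  6 (successors {2, 3, 6}): φ is true.
  7 (successors {0, 2, 4}): φ is true.
For instance, at 7:
  At 7: □□◇s requires □◇s at every successor {0, 2, 4}.
      At 0: □◇s requires ◇s at every successor {1, 5, 6, 7}.
        At 1: ◇s is true.
        At 5: ◇s is true.
        At 6: ◇s is true.
        At 7: ◇s is true.
      So □◇s is true at 0.
      At 2: □◇s requires ◇s at every successor {1, 2, 4, 6, 7}.
        At 1: ◇s is true.
        At 2: ◇s is true.
        At 4: ◇s is true.
        At 6: ◇s is true.
        At 7: ◇s is true.
      So □◇s is true at 2.
      At 4: □◇s requires ◇s at every successor {0, 2, 3, 5}.
        At 0: ◇s is true.
        At 2: ◇s is true.
        At 3: ◇s is true.
        At 5: ◇s is true.
      So □◇s is true at 4.
  So □□◇s is true at 7.

Yes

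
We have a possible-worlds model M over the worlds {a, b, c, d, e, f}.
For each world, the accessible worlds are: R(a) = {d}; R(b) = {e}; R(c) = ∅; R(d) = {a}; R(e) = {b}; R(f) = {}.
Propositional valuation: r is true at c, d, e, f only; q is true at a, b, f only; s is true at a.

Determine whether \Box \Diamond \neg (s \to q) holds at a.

No

At a: \Box \Diamond \neg (s \to q) requires \Diamond \neg (s \to q) at every successor {d}.
  \Diamond \neg (s \to q) fails at d, so \Box \Diamond \neg (s \to q) is false at a.
    At d: \Diamond \neg (s \to q) requires \neg (s \to q) at some successor in {a}.
      At a: \neg (s \to q) is false.
    So \Diamond \neg (s \to q) is false at d.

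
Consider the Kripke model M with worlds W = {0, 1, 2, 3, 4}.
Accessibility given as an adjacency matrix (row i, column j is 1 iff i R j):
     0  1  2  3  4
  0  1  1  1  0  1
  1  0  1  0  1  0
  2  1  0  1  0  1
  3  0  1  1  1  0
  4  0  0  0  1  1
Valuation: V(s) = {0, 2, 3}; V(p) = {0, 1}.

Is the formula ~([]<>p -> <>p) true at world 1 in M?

No

At 1: []<>p -> <>p is true, so ~([]<>p -> <>p) is false.
  At 1: []<>p is true, <>p is true, so []<>p -> <>p is true.
    At 1: []<>p requires <>p at every successor {1, 3}.
      At 1: <>p is true.
      At 3: <>p is true.
    So []<>p is true at 1.
    At 1: <>p requires p at some successor in {1, 3}.
      p holds at 1, so <>p is true at 1.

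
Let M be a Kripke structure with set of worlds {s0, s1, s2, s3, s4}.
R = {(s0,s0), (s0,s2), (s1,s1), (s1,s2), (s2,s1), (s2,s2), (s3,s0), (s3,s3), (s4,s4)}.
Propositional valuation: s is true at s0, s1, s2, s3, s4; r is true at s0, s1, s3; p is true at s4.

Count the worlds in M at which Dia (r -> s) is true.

Let φ = Dia (r -> s). Evaluate φ at each world:
  s0 (successors {s0, s2}): φ is true.
  s1 (successors {s1, s2}): φ is true.
  s2 (successors {s1, s2}): φ is true.
  s3 (successors {s0, s3}): φ is true.
  s4 (successors {s4}): φ is true.
For instance, at s1:
  At s1: Dia (r -> s) requires r -> s at some successor in {s1, s2}.
    r -> s holds at s1, so Dia (r -> s) is true at s1.
Satisfying worlds: {s0, s1, s2, s3, s4}

5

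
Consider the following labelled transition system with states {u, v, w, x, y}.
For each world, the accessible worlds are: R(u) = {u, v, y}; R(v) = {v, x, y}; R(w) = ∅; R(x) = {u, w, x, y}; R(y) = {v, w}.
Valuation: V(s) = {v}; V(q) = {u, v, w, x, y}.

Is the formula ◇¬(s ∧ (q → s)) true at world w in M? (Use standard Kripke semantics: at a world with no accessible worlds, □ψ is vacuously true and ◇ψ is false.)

At w: no accessible worlds, so ◇¬(s ∧ (q → s)) is false.

No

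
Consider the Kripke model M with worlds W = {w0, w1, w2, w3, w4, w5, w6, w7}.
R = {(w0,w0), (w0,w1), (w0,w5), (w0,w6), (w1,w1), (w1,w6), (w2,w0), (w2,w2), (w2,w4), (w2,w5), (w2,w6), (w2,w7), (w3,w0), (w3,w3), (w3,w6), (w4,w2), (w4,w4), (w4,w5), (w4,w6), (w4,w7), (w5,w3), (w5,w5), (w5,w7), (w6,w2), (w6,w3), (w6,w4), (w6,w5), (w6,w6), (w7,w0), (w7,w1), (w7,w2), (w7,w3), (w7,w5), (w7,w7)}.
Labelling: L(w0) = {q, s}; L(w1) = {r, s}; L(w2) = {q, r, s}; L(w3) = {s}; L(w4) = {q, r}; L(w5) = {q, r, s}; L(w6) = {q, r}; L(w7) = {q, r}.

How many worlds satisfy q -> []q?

4

Recall that []ψ holds at a world iff ψ holds at every accessible world, and <>ψ holds iff ψ holds at some accessible world.
Let φ = q -> []q. Evaluate φ at each world:
  w0 (successors {w0, w1, w5, w6}): φ is false.
  w1 (successors {w1, w6}): φ is true.
  w2 (successors {w0, w2, w4, w5, w6, w7}): φ is true.
  w3 (successors {w0, w3, w6}): φ is true.
  w4 (successors {w2, w4, w5, w6, w7}): φ is true.
  w5 (successors {w3, w5, w7}): φ is false.
  w6 (successors {w2, w3, w4, w5, w6}): φ is false.
  w7 (successors {w0, w1, w2, w3, w5, w7}): φ is false.
For instance, at w3:
  At w3: q is false, []q is false, so q -> []q is true.
    At w3: []q requires q at every successor {w0, w3, w6}.
      q fails at w3, so []q is false at w3.
Satisfying worlds: {w1, w2, w3, w4}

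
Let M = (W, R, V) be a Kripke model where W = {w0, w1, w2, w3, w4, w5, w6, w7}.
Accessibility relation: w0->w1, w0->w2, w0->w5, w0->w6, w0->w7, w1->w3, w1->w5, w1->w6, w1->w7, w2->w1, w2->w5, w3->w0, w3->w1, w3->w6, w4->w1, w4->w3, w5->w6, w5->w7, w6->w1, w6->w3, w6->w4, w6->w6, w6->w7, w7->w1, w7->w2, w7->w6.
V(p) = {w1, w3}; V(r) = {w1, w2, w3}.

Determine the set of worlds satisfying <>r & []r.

w4

Let φ = <>r & []r. Evaluate φ at each world:
  w0 (successors {w1, w2, w5, w6, w7}): φ is false.
  w1 (successors {w3, w5, w6, w7}): φ is false.
  w2 (successors {w1, w5}): φ is false.
  w3 (successors {w0, w1, w6}): φ is false.
  w4 (successors {w1, w3}): φ is true.
  w5 (successors {w6, w7}): φ is false.
  w6 (successors {w1, w3, w4, w6, w7}): φ is false.
  w7 (successors {w1, w2, w6}): φ is false.
For instance, at w2:
  At w2: <>r is true, []r is false, so <>r & []r is false.
    At w2: <>r requires r at some successor in {w1, w5}.
      r holds at w1, so <>r is true at w2.
    At w2: []r requires r at every successor {w1, w5}.
      r fails at w5, so []r is false at w2.
Satisfying worlds: {w4}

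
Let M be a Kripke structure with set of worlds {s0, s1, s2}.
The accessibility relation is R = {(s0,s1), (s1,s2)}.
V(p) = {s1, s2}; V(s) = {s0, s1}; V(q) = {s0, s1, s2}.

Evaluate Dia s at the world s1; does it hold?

Recall that Dia ψ holds at a world iff ψ holds at some accessible world.
At s1: Dia s requires s at some successor in {s2}.
  At s2: s is false.
So Dia s is false at s1.

No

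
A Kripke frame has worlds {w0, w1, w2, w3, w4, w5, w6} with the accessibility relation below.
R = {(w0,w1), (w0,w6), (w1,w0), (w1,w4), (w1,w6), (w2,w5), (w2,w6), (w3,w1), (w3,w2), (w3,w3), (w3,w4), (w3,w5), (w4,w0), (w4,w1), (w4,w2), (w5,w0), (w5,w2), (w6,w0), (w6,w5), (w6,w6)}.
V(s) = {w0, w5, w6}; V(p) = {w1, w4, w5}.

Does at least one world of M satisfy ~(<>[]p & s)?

Yes

Recall that []ψ holds at a world iff ψ holds at every accessible world, and <>ψ holds iff ψ holds at some accessible world.
Let φ = ~(<>[]p & s). Evaluate φ at each world:
  w0 (successors {w1, w6}): φ is true.
  w1 (successors {w0, w4, w6}): φ is true.
  w2 (successors {w5, w6}): φ is true.
  w3 (successors {w1, w2, w3, w4, w5}): φ is true.
  w4 (successors {w0, w1, w2}): φ is true.
  w5 (successors {w0, w2}): φ is true.
  w6 (successors {w0, w5, w6}): φ is true.
Detail at w0 (witness):
  At w0: <>[]p & s is false, so ~(<>[]p & s) is true.
    At w0: <>[]p is false, s is true, so <>[]p & s is false.
      At w0: <>[]p requires []p at some successor in {w1, w6}.
        At w1: []p is false.
        At w6: []p is false.
      So <>[]p is false at w0.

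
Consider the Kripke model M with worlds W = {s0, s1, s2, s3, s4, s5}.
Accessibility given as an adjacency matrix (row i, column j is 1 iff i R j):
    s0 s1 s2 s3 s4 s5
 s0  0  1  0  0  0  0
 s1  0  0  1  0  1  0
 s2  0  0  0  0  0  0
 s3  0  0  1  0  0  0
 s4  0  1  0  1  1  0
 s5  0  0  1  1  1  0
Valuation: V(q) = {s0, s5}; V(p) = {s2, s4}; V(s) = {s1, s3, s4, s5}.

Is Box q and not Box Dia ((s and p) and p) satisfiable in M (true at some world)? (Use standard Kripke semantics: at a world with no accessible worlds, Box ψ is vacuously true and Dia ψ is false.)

Let φ = Box q and not Box Dia ((s and p) and p). Evaluate φ at each world:
  s0 (successors {s1}): φ is false.
  s1 (successors {s2, s4}): φ is false.
  s2 (successors ∅): φ is false.
  s3 (successors {s2}): φ is false.
  s4 (successors {s1, s3, s4}): φ is false.
  s5 (successors {s2, s3, s4}): φ is false.
For instance, at s3:
  At s3: Box q is false, not Box Dia ((s and p) and p) is true, so Box q and not Box Dia ((s and p) and p) is false.
    At s3: Box q requires q at every successor {s2}.
      q fails at s2, so Box q is false at s3.
    At s3: Box Dia ((s and p) and p) is false, so not Box Dia ((s and p) and p) is true.
      At s3: Box Dia ((s and p) and p) requires Dia ((s and p) and p) at every successor {s2}.
        Dia ((s and p) and p) fails at s2, so Box Dia ((s and p) and p) is false at s3.

No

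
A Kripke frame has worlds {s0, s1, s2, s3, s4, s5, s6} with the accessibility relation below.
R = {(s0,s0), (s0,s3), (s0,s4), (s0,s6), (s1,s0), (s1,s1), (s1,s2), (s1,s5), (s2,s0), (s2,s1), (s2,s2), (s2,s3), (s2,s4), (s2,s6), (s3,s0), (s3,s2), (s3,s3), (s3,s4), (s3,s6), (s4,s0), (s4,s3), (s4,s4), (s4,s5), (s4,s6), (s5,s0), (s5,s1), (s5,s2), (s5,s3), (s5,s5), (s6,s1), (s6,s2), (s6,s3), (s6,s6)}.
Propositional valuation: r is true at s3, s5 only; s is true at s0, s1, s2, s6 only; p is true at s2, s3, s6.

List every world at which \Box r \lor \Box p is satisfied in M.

Recall that \Box ψ holds at a world iff ψ holds at every accessible world, and \Diamond ψ holds iff ψ holds at some accessible world.
Let φ = \Box r \lor \Box p. Evaluate φ at each world:
  s0 (successors {s0, s3, s4, s6}): φ is false.
  s1 (successors {s0, s1, s2, s5}): φ is false.
  s2 (successors {s0, s1, s2, s3, s4, s6}): φ is false.
  s3 (successors {s0, s2, s3, s4, s6}): φ is false.
  s4 (successors {s0, s3, s4, s5, s6}): φ is false.
  s5 (successors {s0, s1, s2, s3, s5}): φ is false.
  s6 (successors {s1, s2, s3, s6}): φ is false.
For instance, at s4:
  At s4: \Box r is false, \Box p is false, so \Box r \lor \Box p is false.
    At s4: \Box r requires r at every successor {s0, s3, s4, s5, s6}.
      r fails at s0, so \Box r is false at s4.
    At s4: \Box p requires p at every successor {s0, s3, s4, s5, s6}.
      p fails at s0, so \Box p is false at s4.
Satisfying worlds: none.

none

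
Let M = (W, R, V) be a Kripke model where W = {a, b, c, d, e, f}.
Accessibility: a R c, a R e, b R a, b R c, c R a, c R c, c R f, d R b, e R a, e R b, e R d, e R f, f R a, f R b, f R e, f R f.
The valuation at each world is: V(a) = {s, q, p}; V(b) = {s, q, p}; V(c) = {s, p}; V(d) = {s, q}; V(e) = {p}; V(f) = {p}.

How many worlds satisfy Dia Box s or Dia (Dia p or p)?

6

Let φ = Dia Box s or Dia (Dia p or p). Evaluate φ at each world:
  a (successors {c, e}): φ is true.
  b (successors {a, c}): φ is true.
  c (successors {a, c, f}): φ is true.
  d (successors {b}): φ is true.
  e (successors {a, b, d, f}): φ is true.
  f (successors {a, b, e, f}): φ is true.
For instance, at a:
  At a: Dia Box s is false, Dia (Dia p or p) is true, so Dia Box s or Dia (Dia p or p) is true.
    At a: Dia Box s requires Box s at some successor in {c, e}.
      At c: Box s is false.
      At e: Box s is false.
    So Dia Box s is false at a.
    At a: Dia (Dia p or p) requires Dia p or p at some successor in {c, e}.
      Dia p or p holds at c, so Dia (Dia p or p) is true at a.
Satisfying worlds: {a, b, c, d, e, f}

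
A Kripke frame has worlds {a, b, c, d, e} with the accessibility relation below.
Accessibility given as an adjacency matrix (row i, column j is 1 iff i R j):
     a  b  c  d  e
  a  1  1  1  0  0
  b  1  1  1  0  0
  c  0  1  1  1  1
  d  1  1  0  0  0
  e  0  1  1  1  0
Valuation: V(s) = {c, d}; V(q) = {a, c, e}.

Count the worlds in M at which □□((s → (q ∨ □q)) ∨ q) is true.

1

Let φ = □□((s → (q ∨ □q)) ∨ q). Evaluate φ at each world:
  a (successors {a, b, c}): φ is false.
  b (successors {a, b, c}): φ is false.
  c (successors {b, c, d, e}): φ is false.
  d (successors {a, b}): φ is true.
  e (successors {b, c, d}): φ is false.
For instance, at d:
  At d: □□((s → (q ∨ □q)) ∨ q) requires □((s → (q ∨ □q)) ∨ q) at every successor {a, b}.
      At a: □((s → (q ∨ □q)) ∨ q) requires (s → (q ∨ □q)) ∨ q at every successor {a, b, c}.
        At a: (s → (q ∨ □q)) ∨ q is true.
        At b: (s → (q ∨ □q)) ∨ q is true.
        At c: (s → (q ∨ □q)) ∨ q is true.
      So □((s → (q ∨ □q)) ∨ q) is true at a.
      At b: □((s → (q ∨ □q)) ∨ q) requires (s → (q ∨ □q)) ∨ q at every successor {a, b, c}.
        At a: (s → (q ∨ □q)) ∨ q is true.
        At b: (s → (q ∨ □q)) ∨ q is true.
        At c: (s → (q ∨ □q)) ∨ q is true.
      So □((s → (q ∨ □q)) ∨ q) is true at b.
  So □□((s → (q ∨ □q)) ∨ q) is true at d.
Satisfying worlds: {d}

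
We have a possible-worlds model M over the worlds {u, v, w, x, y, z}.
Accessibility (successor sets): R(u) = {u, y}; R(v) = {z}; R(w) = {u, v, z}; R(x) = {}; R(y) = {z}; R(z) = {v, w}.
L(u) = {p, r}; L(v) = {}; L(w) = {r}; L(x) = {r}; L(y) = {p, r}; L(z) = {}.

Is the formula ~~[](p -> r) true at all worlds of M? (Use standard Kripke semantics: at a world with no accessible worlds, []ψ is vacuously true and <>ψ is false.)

Yes

Recall that []ψ holds at a world iff ψ holds at every accessible world, and <>ψ holds iff ψ holds at some accessible world.
Let φ = ~~[](p -> r). Evaluate φ at each world:
  u (successors {u, y}): φ is true.
  v (successors {z}): φ is true.
  w (successors {u, v, z}): φ is true.
  x (successors ∅): φ is true.
  y (successors {z}): φ is true.
  z (successors {v, w}): φ is true.
For instance, at z:
  At z: ~[](p -> r) is false, so ~~[](p -> r) is true.
    At z: [](p -> r) is true, so ~[](p -> r) is false.
      At z: [](p -> r) requires p -> r at every successor {v, w}.
        At v: p -> r is true.
        At w: p -> r is true.
      So [](p -> r) is true at z.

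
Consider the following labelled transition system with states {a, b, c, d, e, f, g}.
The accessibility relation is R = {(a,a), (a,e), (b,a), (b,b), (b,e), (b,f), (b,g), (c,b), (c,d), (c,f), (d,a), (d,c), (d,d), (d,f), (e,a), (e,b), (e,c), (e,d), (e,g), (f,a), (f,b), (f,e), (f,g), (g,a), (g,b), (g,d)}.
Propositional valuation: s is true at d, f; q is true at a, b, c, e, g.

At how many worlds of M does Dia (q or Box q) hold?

Let φ = Dia (q or Box q). Evaluate φ at each world:
  a (successors {a, e}): φ is true.
  b (successors {a, b, e, f, g}): φ is true.
  c (successors {b, d, f}): φ is true.
  d (successors {a, c, d, f}): φ is true.
  e (successors {a, b, c, d, g}): φ is true.
  f (successors {a, b, e, g}): φ is true.
  g (successors {a, b, d}): φ is true.
For instance, at b:
  At b: Dia (q or Box q) requires q or Box q at some successor in {a, b, e, f, g}.
    q or Box q holds at a, so Dia (q or Box q) is true at b.
      At a: q is true, Box q is true, so q or Box q is true.
Satisfying worlds: {a, b, c, d, e, f, g}

7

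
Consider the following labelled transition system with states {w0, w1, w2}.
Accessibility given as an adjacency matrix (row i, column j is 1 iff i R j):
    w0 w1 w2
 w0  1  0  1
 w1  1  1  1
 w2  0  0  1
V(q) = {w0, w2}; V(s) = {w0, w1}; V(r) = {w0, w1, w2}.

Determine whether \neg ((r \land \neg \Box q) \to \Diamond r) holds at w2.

At w2: (r \land \neg \Box q) \to \Diamond r is true, so \neg ((r \land \neg \Box q) \to \Diamond r) is false.
  At w2: r \land \neg \Box q is false, \Diamond r is true, so (r \land \neg \Box q) \to \Diamond r is true.
    At w2: r is true, \neg \Box q is false, so r \land \neg \Box q is false.
      At w2: \Box q is true, so \neg \Box q is false.
    At w2: \Diamond r requires r at some successor in {w2}.
      r holds at w2, so \Diamond r is true at w2.

No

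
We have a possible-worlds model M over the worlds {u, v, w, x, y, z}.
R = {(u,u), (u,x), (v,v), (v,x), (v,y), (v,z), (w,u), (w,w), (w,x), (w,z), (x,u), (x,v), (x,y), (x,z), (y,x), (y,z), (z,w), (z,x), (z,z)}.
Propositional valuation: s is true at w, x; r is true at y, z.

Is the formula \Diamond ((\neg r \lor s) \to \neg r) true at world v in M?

Yes

At v: \Diamond ((\neg r \lor s) \to \neg r) requires (\neg r \lor s) \to \neg r at some successor in {v, x, y, z}.
  (\neg r \lor s) \to \neg r holds at v, so \Diamond ((\neg r \lor s) \to \neg r) is true at v.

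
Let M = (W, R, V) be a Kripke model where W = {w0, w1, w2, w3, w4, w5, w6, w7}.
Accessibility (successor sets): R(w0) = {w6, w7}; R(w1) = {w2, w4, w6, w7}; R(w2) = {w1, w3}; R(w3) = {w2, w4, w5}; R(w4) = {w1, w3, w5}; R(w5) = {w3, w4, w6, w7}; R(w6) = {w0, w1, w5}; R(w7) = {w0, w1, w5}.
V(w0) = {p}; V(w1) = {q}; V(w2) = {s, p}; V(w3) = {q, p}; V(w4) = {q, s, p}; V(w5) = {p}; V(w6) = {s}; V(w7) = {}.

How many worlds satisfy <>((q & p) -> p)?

8

Let φ = <>((q & p) -> p). Evaluate φ at each world:
  w0 (successors {w6, w7}): φ is true.
  w1 (successors {w2, w4, w6, w7}): φ is true.
  w2 (successors {w1, w3}): φ is true.
  w3 (successors {w2, w4, w5}): φ is true.
  w4 (successors {w1, w3, w5}): φ is true.
  w5 (successors {w3, w4, w6, w7}): φ is true.
  w6 (successors {w0, w1, w5}): φ is true.
  w7 (successors {w0, w1, w5}): φ is true.
For instance, at w2:
  At w2: <>((q & p) -> p) requires (q & p) -> p at some successor in {w1, w3}.
    (q & p) -> p holds at w1, so <>((q & p) -> p) is true at w2.
Satisfying worlds: {w0, w1, w2, w3, w4, w5, w6, w7}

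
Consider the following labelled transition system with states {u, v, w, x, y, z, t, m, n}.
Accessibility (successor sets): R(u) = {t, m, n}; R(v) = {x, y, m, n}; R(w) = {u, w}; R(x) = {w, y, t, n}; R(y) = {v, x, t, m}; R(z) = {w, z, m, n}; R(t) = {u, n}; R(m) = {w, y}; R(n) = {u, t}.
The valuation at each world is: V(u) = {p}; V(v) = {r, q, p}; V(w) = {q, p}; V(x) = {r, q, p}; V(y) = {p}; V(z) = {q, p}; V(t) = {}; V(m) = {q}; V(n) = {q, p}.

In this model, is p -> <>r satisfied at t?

At t: p is false, <>r is false, so p -> <>r is true.
  At t: <>r requires r at some successor in {u, n}.
    At u: r is false.
    At n: r is false.
  So <>r is false at t.

Yes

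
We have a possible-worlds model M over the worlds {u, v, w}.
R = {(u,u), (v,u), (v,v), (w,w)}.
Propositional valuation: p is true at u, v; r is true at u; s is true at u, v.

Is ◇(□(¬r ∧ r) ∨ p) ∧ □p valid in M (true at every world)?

Let φ = ◇(□(¬r ∧ r) ∨ p) ∧ □p. Evaluate φ at each world:
  u (successors {u}): φ is true.
  v (successors {u, v}): φ is true.
  w (successors {w}): φ is false.
Detail at w (counterexample):
  At w: ◇(□(¬r ∧ r) ∨ p) is false, □p is false, so ◇(□(¬r ∧ r) ∨ p) ∧ □p is false.
    At w: ◇(□(¬r ∧ r) ∨ p) requires □(¬r ∧ r) ∨ p at some successor in {w}.
      At w: □(¬r ∧ r) ∨ p is false.
    So ◇(□(¬r ∧ r) ∨ p) is false at w.
    At w: □p requires p at every successor {w}.
      p fails at w, so □p is false at w.

No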